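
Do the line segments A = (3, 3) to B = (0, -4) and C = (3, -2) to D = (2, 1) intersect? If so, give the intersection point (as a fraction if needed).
Yes; intersection at (33/16, 13/16) (t = 5/16 on AB, s = 15/16 on CD)

Parametrize AB as A + t(B − A) = (3 + -3 t, 3 + -7 t) and CD as C + s(D − C) = (3 + -1 s, -2 + 3 s). Solve the linear system for (t, s). Determinant = 16 ≠ 0, so a unique intersection of the containing lines exists. Solution: t = 5/16, s = 15/16 — both in [0, 1], so the segments cross. Intersection point: (33/16, 13/16).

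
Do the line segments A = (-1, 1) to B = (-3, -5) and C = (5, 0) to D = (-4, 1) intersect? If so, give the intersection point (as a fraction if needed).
Yes; intersection at (-31/28, 19/28) (t = 3/56 on AB, s = 19/28 on CD)

Parametrize AB as A + t(B − A) = (-1 + -2 t, 1 + -6 t) and CD as C + s(D − C) = (5 + -9 s, 0 + 1 s). Solve the linear system for (t, s). Determinant = 56 ≠ 0, so a unique intersection of the containing lines exists. Solution: t = 3/56, s = 19/28 — both in [0, 1], so the segments cross. Intersection point: (-31/28, 19/28).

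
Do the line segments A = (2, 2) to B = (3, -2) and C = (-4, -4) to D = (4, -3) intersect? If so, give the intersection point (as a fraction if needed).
No (intersection of containing lines falls outside at least one segment)

Parametrize and solve: t = 14/11, s = 10/11. At least one of these is outside [0, 1], so the segments do not intersect.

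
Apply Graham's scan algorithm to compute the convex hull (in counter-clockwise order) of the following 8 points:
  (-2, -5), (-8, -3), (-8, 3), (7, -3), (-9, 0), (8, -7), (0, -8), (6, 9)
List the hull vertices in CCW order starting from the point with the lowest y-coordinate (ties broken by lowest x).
Hull (CCW) = [(0, -8), (8, -7), (6, 9), (-8, 3), (-9, 0), (-8, -3)]

Graham scan procedure:
  1. Find the pivot p₀ = point with lowest y (tie → lowest x): (0, -8).
  2. Sort the remaining points by polar angle around p₀.
  3. Walk through sorted points, maintaining a stack; pop the top while the last three entries make a non-left turn (cross product ≤ 0).
  4. Final stack is the convex hull in CCW order: (0, -8), (8, -7), (6, 9), (-8, 3), (-9, 0), (-8, -3).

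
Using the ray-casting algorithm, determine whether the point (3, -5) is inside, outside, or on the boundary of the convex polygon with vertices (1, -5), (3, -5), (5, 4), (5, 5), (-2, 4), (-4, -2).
The point (3, -5) lies on the polygon boundary

Boundary check: the query satisfies the collinearity and bounding-box conditions for some polygon edge, so it lies exactly on the boundary.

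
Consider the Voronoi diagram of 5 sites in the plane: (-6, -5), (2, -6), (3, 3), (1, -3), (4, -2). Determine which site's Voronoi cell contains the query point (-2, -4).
Nearest site = (1, -3)

The Voronoi cell of site s contains exactly those query points closer to s than to any other site. Compute squared distances from q = (-2, -4) to each site:
  (1 − -2)² + (-3 − -4)² = 10
  (-6 − -2)² + (-5 − -4)² = 17
  (2 − -2)² + (-6 − -4)² = 20
  (4 − -2)² + (-2 − -4)² = 40
  (3 − -2)² + (3 − -4)² = 74
Minimum is attained by (1, -3), so q lies in its Voronoi cell.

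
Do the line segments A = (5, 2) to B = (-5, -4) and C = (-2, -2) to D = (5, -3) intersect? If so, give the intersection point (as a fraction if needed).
Yes; intersection at (-45/26, -53/26) (t = 35/52 on AB, s = 1/26 on CD)

Parametrize AB as A + t(B − A) = (5 + -10 t, 2 + -6 t) and CD as C + s(D − C) = (-2 + 7 s, -2 + -1 s). Solve the linear system for (t, s). Determinant = -52 ≠ 0, so a unique intersection of the containing lines exists. Solution: t = 35/52, s = 1/26 — both in [0, 1], so the segments cross. Intersection point: (-45/26, -53/26).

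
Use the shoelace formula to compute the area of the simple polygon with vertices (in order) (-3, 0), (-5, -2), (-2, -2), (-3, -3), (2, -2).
Area = 9

Shoelace formula: Area = (1/2) |Σ_i (x_i · y_{i+1} − x_{i+1} · y_i)| (indices mod n). Compute each cross term:
  (-3)(-2) − (-5)(0) = 6
  (-5)(-2) − (-2)(-2) = 6
  (-2)(-3) − (-3)(-2) = 0
  (-3)(-2) − (2)(-3) = 12
  (2)(0) − (-3)(-2) = -6
Sum = 18, so (signed) Area = 18/2 = 9, |Area| = 9.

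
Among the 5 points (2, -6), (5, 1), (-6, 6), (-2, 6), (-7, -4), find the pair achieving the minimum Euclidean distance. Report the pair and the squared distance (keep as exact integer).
Pair = ((-6, 6), (-2, 6)); squared distance = 16

Compute all C(5, 2) = 10 pairwise squared distances (x_i − x_j)² + (y_i − y_j)². The minimum is 16, attained by the pair ((-6, 6), (-2, 6)).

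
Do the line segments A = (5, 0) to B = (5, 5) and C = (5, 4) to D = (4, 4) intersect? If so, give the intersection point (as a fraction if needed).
Yes; intersection at (5, 4) (t = 4/5 on AB, s = 0 on CD)

Parametrize AB as A + t(B − A) = (5 + 0 t, 0 + 5 t) and CD as C + s(D − C) = (5 + -1 s, 4 + 0 s). Solve the linear system for (t, s). Determinant = -5 ≠ 0, so a unique intersection of the containing lines exists. Solution: t = 4/5, s = 0 — both in [0, 1], so the segments cross. Intersection point: (5, 4).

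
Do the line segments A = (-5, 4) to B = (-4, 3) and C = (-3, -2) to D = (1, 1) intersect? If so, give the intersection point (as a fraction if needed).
No (intersection of containing lines falls outside at least one segment)

Parametrize and solve: t = 30/7, s = 4/7. At least one of these is outside [0, 1], so the segments do not intersect.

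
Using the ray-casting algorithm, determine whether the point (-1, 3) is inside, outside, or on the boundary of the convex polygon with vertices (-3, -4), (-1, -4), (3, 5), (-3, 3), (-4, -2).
The point (-1, 3) lies strictly inside the polygon

Cast a horizontal ray to the right from the query point and count how many polygon edges it crosses (each edge strictly once or zero times, handled with the usual half-open convention). 
Parity of crossings → odd ⇒ inside.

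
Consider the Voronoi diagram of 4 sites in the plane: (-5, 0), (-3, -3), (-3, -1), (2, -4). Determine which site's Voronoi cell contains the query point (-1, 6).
Nearest site = (-5, 0)

The Voronoi cell of site s contains exactly those query points closer to s than to any other site. Compute squared distances from q = (-1, 6) to each site:
  (-5 − -1)² + (0 − 6)² = 52
  (-3 − -1)² + (-1 − 6)² = 53
  (-3 − -1)² + (-3 − 6)² = 85
  (2 − -1)² + (-4 − 6)² = 109
Minimum is attained by (-5, 0), so q lies in its Voronoi cell.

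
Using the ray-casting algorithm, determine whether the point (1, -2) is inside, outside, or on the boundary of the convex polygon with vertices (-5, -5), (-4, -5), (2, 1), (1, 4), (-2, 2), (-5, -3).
The point (1, -2) lies strictly outside the polygon

Cast a horizontal ray to the right from the query point and count how many polygon edges it crosses (each edge strictly once or zero times, handled with the usual half-open convention). 
Parity of crossings → even ⇒ outside.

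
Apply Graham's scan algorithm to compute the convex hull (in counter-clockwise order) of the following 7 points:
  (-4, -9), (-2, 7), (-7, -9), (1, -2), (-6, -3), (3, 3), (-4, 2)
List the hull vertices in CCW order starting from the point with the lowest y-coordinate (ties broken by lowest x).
Hull (CCW) = [(-7, -9), (-4, -9), (1, -2), (3, 3), (-2, 7), (-6, -3)]

Graham scan procedure:
  1. Find the pivot p₀ = point with lowest y (tie → lowest x): (-7, -9).
  2. Sort the remaining points by polar angle around p₀.
  3. Walk through sorted points, maintaining a stack; pop the top while the last three entries make a non-left turn (cross product ≤ 0).
  4. Final stack is the convex hull in CCW order: (-7, -9), (-4, -9), (1, -2), (3, 3), (-2, 7), (-6, -3).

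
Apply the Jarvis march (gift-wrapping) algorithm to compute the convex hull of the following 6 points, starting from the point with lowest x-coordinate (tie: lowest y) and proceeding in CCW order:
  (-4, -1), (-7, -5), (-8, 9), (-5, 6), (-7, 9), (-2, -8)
Hull (CCW) = [(-8, 9), (-7, -5), (-2, -8), (-5, 6), (-7, 9)]

Jarvis march: at each step, from the current hull vertex p, select the next vertex q as the point such that every other point lies strictly to the left of (or on) the directed line p → q. (Equivalently: for every other point r, the cross product (q − p) × (r − p) ≥ 0.)
Starting point (lowest x, tie lowest y): (-8, 9). Wrap until returning to start. Resulting hull: (-8, 9), (-7, -5), (-2, -8), (-5, 6), (-7, 9).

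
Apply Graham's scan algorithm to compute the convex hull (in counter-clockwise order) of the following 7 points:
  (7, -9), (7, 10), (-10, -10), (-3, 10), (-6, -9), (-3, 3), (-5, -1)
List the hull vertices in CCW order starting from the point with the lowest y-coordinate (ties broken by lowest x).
Hull (CCW) = [(-10, -10), (7, -9), (7, 10), (-3, 10)]

Graham scan procedure:
  1. Find the pivot p₀ = point with lowest y (tie → lowest x): (-10, -10).
  2. Sort the remaining points by polar angle around p₀.
  3. Walk through sorted points, maintaining a stack; pop the top while the last three entries make a non-left turn (cross product ≤ 0).
  4. Final stack is the convex hull in CCW order: (-10, -10), (7, -9), (7, 10), (-3, 10).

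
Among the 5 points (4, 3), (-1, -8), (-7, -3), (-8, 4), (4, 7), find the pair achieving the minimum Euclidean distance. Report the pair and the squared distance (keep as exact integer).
Pair = ((4, 3), (4, 7)); squared distance = 16

Compute all C(5, 2) = 10 pairwise squared distances (x_i − x_j)² + (y_i − y_j)². The minimum is 16, attained by the pair ((4, 3), (4, 7)).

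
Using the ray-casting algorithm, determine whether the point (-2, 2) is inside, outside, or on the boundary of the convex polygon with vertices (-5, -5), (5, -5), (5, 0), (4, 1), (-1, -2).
The point (-2, 2) lies strictly outside the polygon

Cast a horizontal ray to the right from the query point and count how many polygon edges it crosses (each edge strictly once or zero times, handled with the usual half-open convention). 
Parity of crossings → even ⇒ outside.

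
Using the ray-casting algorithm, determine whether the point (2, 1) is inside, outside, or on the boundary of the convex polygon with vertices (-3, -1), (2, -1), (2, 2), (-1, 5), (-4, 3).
The point (2, 1) lies on the polygon boundary

Boundary check: the query satisfies the collinearity and bounding-box conditions for some polygon edge, so it lies exactly on the boundary.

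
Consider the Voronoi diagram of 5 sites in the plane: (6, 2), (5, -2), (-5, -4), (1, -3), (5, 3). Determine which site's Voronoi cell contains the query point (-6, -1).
Nearest site = (-5, -4)

The Voronoi cell of site s contains exactly those query points closer to s than to any other site. Compute squared distances from q = (-6, -1) to each site:
  (-5 − -6)² + (-4 − -1)² = 10
  (1 − -6)² + (-3 − -1)² = 53
  (5 − -6)² + (-2 − -1)² = 122
  (5 − -6)² + (3 − -1)² = 137
  (6 − -6)² + (2 − -1)² = 153
Minimum is attained by (-5, -4), so q lies in its Voronoi cell.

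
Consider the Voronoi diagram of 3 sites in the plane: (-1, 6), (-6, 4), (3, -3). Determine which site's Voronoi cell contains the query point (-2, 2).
Nearest site = (-1, 6)

The Voronoi cell of site s contains exactly those query points closer to s than to any other site. Compute squared distances from q = (-2, 2) to each site:
  (-1 − -2)² + (6 − 2)² = 17
  (-6 − -2)² + (4 − 2)² = 20
  (3 − -2)² + (-3 − 2)² = 50
Minimum is attained by (-1, 6), so q lies in its Voronoi cell.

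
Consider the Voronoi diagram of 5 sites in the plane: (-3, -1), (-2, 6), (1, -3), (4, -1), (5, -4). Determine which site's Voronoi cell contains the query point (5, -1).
Nearest site = (4, -1)

The Voronoi cell of site s contains exactly those query points closer to s than to any other site. Compute squared distances from q = (5, -1) to each site:
  (4 − 5)² + (-1 − -1)² = 1
  (5 − 5)² + (-4 − -1)² = 9
  (1 − 5)² + (-3 − -1)² = 20
  (-3 − 5)² + (-1 − -1)² = 64
  (-2 − 5)² + (6 − -1)² = 98
Minimum is attained by (4, -1), so q lies in its Voronoi cell.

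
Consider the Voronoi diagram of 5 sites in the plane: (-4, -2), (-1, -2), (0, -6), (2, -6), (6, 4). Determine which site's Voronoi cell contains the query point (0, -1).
Nearest site = (-1, -2)

The Voronoi cell of site s contains exactly those query points closer to s than to any other site. Compute squared distances from q = (0, -1) to each site:
  (-1 − 0)² + (-2 − -1)² = 2
  (-4 − 0)² + (-2 − -1)² = 17
  (0 − 0)² + (-6 − -1)² = 25
  (2 − 0)² + (-6 − -1)² = 29
  (6 − 0)² + (4 − -1)² = 61
Minimum is attained by (-1, -2), so q lies in its Voronoi cell.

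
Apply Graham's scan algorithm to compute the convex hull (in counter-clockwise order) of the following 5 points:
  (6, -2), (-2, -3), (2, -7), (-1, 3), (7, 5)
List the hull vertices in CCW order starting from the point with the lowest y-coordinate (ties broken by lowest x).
Hull (CCW) = [(2, -7), (6, -2), (7, 5), (-1, 3), (-2, -3)]

Graham scan procedure:
  1. Find the pivot p₀ = point with lowest y (tie → lowest x): (2, -7).
  2. Sort the remaining points by polar angle around p₀.
  3. Walk through sorted points, maintaining a stack; pop the top while the last three entries make a non-left turn (cross product ≤ 0).
  4. Final stack is the convex hull in CCW order: (2, -7), (6, -2), (7, 5), (-1, 3), (-2, -3).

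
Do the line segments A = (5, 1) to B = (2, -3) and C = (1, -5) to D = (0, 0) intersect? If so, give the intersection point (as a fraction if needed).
No (intersection of containing lines falls outside at least one segment)

Parametrize and solve: t = 26/19, s = 2/19. At least one of these is outside [0, 1], so the segments do not intersect.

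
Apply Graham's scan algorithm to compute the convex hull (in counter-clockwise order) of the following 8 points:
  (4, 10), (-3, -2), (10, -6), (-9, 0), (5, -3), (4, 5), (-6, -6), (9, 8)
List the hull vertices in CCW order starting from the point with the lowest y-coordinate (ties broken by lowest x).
Hull (CCW) = [(-6, -6), (10, -6), (9, 8), (4, 10), (-9, 0)]

Graham scan procedure:
  1. Find the pivot p₀ = point with lowest y (tie → lowest x): (-6, -6).
  2. Sort the remaining points by polar angle around p₀.
  3. Walk through sorted points, maintaining a stack; pop the top while the last three entries make a non-left turn (cross product ≤ 0).
  4. Final stack is the convex hull in CCW order: (-6, -6), (10, -6), (9, 8), (4, 10), (-9, 0).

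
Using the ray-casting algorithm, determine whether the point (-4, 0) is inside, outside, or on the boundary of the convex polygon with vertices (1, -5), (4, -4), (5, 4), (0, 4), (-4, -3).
The point (-4, 0) lies strictly outside the polygon

Cast a horizontal ray to the right from the query point and count how many polygon edges it crosses (each edge strictly once or zero times, handled with the usual half-open convention). 
Parity of crossings → even ⇒ outside.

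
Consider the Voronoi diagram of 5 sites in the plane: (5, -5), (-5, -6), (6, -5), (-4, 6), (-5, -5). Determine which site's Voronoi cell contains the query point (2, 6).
Nearest site = (-4, 6)

The Voronoi cell of site s contains exactly those query points closer to s than to any other site. Compute squared distances from q = (2, 6) to each site:
  (-4 − 2)² + (6 − 6)² = 36
  (5 − 2)² + (-5 − 6)² = 130
  (6 − 2)² + (-5 − 6)² = 137
  (-5 − 2)² + (-5 − 6)² = 170
  (-5 − 2)² + (-6 − 6)² = 193
Minimum is attained by (-4, 6), so q lies in its Voronoi cell.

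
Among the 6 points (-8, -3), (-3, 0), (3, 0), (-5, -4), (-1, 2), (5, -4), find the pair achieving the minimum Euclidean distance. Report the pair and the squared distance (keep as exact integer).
Pair = ((-3, 0), (-1, 2)); squared distance = 8

Compute all C(6, 2) = 15 pairwise squared distances (x_i − x_j)² + (y_i − y_j)². The minimum is 8, attained by the pair ((-3, 0), (-1, 2)).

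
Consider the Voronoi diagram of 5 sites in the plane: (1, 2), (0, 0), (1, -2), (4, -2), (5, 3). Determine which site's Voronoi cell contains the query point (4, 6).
Nearest site = (5, 3)

The Voronoi cell of site s contains exactly those query points closer to s than to any other site. Compute squared distances from q = (4, 6) to each site:
  (5 − 4)² + (3 − 6)² = 10
  (1 − 4)² + (2 − 6)² = 25
  (0 − 4)² + (0 − 6)² = 52
  (4 − 4)² + (-2 − 6)² = 64
  (1 − 4)² + (-2 − 6)² = 73
Minimum is attained by (5, 3), so q lies in its Voronoi cell.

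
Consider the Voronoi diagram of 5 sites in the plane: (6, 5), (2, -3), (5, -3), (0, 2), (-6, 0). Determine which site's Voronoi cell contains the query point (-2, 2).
Nearest site = (0, 2)

The Voronoi cell of site s contains exactly those query points closer to s than to any other site. Compute squared distances from q = (-2, 2) to each site:
  (0 − -2)² + (2 − 2)² = 4
  (-6 − -2)² + (0 − 2)² = 20
  (2 − -2)² + (-3 − 2)² = 41
  (6 − -2)² + (5 − 2)² = 73
  (5 − -2)² + (-3 − 2)² = 74
Minimum is attained by (0, 2), so q lies in its Voronoi cell.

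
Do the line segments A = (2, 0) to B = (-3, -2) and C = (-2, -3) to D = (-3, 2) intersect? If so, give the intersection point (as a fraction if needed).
Yes; intersection at (-61/27, -46/27) (t = 23/27 on AB, s = 7/27 on CD)

Parametrize AB as A + t(B − A) = (2 + -5 t, 0 + -2 t) and CD as C + s(D − C) = (-2 + -1 s, -3 + 5 s). Solve the linear system for (t, s). Determinant = 27 ≠ 0, so a unique intersection of the containing lines exists. Solution: t = 23/27, s = 7/27 — both in [0, 1], so the segments cross. Intersection point: (-61/27, -46/27).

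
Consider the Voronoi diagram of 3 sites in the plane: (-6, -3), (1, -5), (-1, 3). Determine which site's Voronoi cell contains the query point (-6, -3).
Nearest site = (-6, -3)

The Voronoi cell of site s contains exactly those query points closer to s than to any other site. Compute squared distances from q = (-6, -3) to each site:
  (-6 − -6)² + (-3 − -3)² = 0
  (1 − -6)² + (-5 − -3)² = 53
  (-1 − -6)² + (3 − -3)² = 61
Minimum is attained by (-6, -3), so q lies in its Voronoi cell.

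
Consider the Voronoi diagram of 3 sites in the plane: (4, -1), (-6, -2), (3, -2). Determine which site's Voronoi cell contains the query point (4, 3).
Nearest site = (4, -1)

The Voronoi cell of site s contains exactly those query points closer to s than to any other site. Compute squared distances from q = (4, 3) to each site:
  (4 − 4)² + (-1 − 3)² = 16
  (3 − 4)² + (-2 − 3)² = 26
  (-6 − 4)² + (-2 − 3)² = 125
Minimum is attained by (4, -1), so q lies in its Voronoi cell.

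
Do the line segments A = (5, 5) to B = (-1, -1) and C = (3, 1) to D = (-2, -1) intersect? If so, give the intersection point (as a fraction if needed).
Yes; intersection at (-1/3, -1/3) (t = 8/9 on AB, s = 2/3 on CD)

Parametrize AB as A + t(B − A) = (5 + -6 t, 5 + -6 t) and CD as C + s(D − C) = (3 + -5 s, 1 + -2 s). Solve the linear system for (t, s). Determinant = 18 ≠ 0, so a unique intersection of the containing lines exists. Solution: t = 8/9, s = 2/3 — both in [0, 1], so the segments cross. Intersection point: (-1/3, -1/3).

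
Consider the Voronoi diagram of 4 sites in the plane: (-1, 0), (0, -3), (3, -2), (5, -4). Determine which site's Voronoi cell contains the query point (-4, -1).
Nearest site = (-1, 0)

The Voronoi cell of site s contains exactly those query points closer to s than to any other site. Compute squared distances from q = (-4, -1) to each site:
  (-1 − -4)² + (0 − -1)² = 10
  (0 − -4)² + (-3 − -1)² = 20
  (3 − -4)² + (-2 − -1)² = 50
  (5 − -4)² + (-4 − -1)² = 90
Minimum is attained by (-1, 0), so q lies in its Voronoi cell.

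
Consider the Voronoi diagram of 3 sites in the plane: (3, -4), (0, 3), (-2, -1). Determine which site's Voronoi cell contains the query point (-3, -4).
Nearest site = (-2, -1)

The Voronoi cell of site s contains exactly those query points closer to s than to any other site. Compute squared distances from q = (-3, -4) to each site:
  (-2 − -3)² + (-1 − -4)² = 10
  (3 − -3)² + (-4 − -4)² = 36
  (0 − -3)² + (3 − -4)² = 58
Minimum is attained by (-2, -1), so q lies in its Voronoi cell.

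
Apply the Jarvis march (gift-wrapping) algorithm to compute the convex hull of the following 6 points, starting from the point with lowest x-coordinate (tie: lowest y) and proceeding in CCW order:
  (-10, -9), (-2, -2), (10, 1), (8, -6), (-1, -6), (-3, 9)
Hull (CCW) = [(-10, -9), (8, -6), (10, 1), (-3, 9)]

Jarvis march: at each step, from the current hull vertex p, select the next vertex q as the point such that every other point lies strictly to the left of (or on) the directed line p → q. (Equivalently: for every other point r, the cross product (q − p) × (r − p) ≥ 0.)
Starting point (lowest x, tie lowest y): (-10, -9). Wrap until returning to start. Resulting hull: (-10, -9), (8, -6), (10, 1), (-3, 9).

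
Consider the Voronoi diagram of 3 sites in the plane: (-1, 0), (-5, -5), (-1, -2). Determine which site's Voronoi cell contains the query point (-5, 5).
Nearest site = (-1, 0)

The Voronoi cell of site s contains exactly those query points closer to s than to any other site. Compute squared distances from q = (-5, 5) to each site:
  (-1 − -5)² + (0 − 5)² = 41
  (-1 − -5)² + (-2 − 5)² = 65
  (-5 − -5)² + (-5 − 5)² = 100
Minimum is attained by (-1, 0), so q lies in its Voronoi cell.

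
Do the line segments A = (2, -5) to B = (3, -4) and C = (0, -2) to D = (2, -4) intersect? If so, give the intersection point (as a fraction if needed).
No (intersection of containing lines falls outside at least one segment)

Parametrize and solve: t = 1/2, s = 5/4. At least one of these is outside [0, 1], so the segments do not intersect.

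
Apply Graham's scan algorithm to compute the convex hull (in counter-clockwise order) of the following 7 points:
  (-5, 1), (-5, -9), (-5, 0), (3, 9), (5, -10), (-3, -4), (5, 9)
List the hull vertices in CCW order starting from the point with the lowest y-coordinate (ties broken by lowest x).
Hull (CCW) = [(5, -10), (5, 9), (3, 9), (-5, 1), (-5, -9)]

Graham scan procedure:
  1. Find the pivot p₀ = point with lowest y (tie → lowest x): (5, -10).
  2. Sort the remaining points by polar angle around p₀.
  3. Walk through sorted points, maintaining a stack; pop the top while the last three entries make a non-left turn (cross product ≤ 0).
  4. Final stack is the convex hull in CCW order: (5, -10), (5, 9), (3, 9), (-5, 1), (-5, -9).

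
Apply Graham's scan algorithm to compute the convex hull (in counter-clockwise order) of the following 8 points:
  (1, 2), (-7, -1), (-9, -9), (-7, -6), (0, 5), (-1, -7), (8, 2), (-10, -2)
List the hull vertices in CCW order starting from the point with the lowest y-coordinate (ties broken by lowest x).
Hull (CCW) = [(-9, -9), (-1, -7), (8, 2), (0, 5), (-10, -2)]

Graham scan procedure:
  1. Find the pivot p₀ = point with lowest y (tie → lowest x): (-9, -9).
  2. Sort the remaining points by polar angle around p₀.
  3. Walk through sorted points, maintaining a stack; pop the top while the last three entries make a non-left turn (cross product ≤ 0).
  4. Final stack is the convex hull in CCW order: (-9, -9), (-1, -7), (8, 2), (0, 5), (-10, -2).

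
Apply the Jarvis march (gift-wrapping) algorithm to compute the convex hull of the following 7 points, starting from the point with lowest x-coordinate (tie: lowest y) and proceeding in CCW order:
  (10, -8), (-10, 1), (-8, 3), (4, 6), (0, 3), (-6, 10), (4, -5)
Hull (CCW) = [(-10, 1), (10, -8), (4, 6), (-6, 10)]

Jarvis march: at each step, from the current hull vertex p, select the next vertex q as the point such that every other point lies strictly to the left of (or on) the directed line p → q. (Equivalently: for every other point r, the cross product (q − p) × (r − p) ≥ 0.)
Starting point (lowest x, tie lowest y): (-10, 1). Wrap until returning to start. Resulting hull: (-10, 1), (10, -8), (4, 6), (-6, 10).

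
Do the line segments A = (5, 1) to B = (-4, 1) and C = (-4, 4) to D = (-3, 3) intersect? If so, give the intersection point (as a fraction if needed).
No (intersection of containing lines falls outside at least one segment)

Parametrize and solve: t = 2/3, s = 3. At least one of these is outside [0, 1], so the segments do not intersect.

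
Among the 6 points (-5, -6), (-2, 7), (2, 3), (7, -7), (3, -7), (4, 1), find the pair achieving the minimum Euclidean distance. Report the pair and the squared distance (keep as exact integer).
Pair = ((2, 3), (4, 1)); squared distance = 8

Compute all C(6, 2) = 15 pairwise squared distances (x_i − x_j)² + (y_i − y_j)². The minimum is 8, attained by the pair ((2, 3), (4, 1)).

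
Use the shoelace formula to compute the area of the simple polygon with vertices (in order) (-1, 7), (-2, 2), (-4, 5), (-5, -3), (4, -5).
Area = 107/2

Shoelace formula: Area = (1/2) |Σ_i (x_i · y_{i+1} − x_{i+1} · y_i)| (indices mod n). Compute each cross term:
  (-1)(2) − (-2)(7) = 12
  (-2)(5) − (-4)(2) = -2
  (-4)(-3) − (-5)(5) = 37
  (-5)(-5) − (4)(-3) = 37
  (4)(7) − (-1)(-5) = 23
Sum = 107, so (signed) Area = 107/2 = 107/2, |Area| = 107/2.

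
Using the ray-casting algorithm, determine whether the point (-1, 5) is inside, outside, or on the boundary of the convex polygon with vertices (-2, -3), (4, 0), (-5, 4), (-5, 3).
The point (-1, 5) lies strictly outside the polygon

Cast a horizontal ray to the right from the query point and count how many polygon edges it crosses (each edge strictly once or zero times, handled with the usual half-open convention). 
Parity of crossings → even ⇒ outside.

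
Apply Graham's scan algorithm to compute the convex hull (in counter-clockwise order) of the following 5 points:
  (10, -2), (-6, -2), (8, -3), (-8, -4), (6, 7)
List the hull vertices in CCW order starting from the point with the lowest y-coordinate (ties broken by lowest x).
Hull (CCW) = [(-8, -4), (8, -3), (10, -2), (6, 7), (-6, -2)]

Graham scan procedure:
  1. Find the pivot p₀ = point with lowest y (tie → lowest x): (-8, -4).
  2. Sort the remaining points by polar angle around p₀.
  3. Walk through sorted points, maintaining a stack; pop the top while the last three entries make a non-left turn (cross product ≤ 0).
  4. Final stack is the convex hull in CCW order: (-8, -4), (8, -3), (10, -2), (6, 7), (-6, -2).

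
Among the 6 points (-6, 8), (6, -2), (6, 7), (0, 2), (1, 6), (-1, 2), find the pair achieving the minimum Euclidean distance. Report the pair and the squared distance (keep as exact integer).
Pair = ((0, 2), (-1, 2)); squared distance = 1

Compute all C(6, 2) = 15 pairwise squared distances (x_i − x_j)² + (y_i − y_j)². The minimum is 1, attained by the pair ((0, 2), (-1, 2)).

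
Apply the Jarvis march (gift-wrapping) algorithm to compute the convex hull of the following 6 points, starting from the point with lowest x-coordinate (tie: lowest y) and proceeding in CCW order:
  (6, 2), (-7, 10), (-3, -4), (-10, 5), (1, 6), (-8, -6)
Hull (CCW) = [(-10, 5), (-8, -6), (-3, -4), (6, 2), (1, 6), (-7, 10)]

Jarvis march: at each step, from the current hull vertex p, select the next vertex q as the point such that every other point lies strictly to the left of (or on) the directed line p → q. (Equivalently: for every other point r, the cross product (q − p) × (r − p) ≥ 0.)
Starting point (lowest x, tie lowest y): (-10, 5). Wrap until returning to start. Resulting hull: (-10, 5), (-8, -6), (-3, -4), (6, 2), (1, 6), (-7, 10).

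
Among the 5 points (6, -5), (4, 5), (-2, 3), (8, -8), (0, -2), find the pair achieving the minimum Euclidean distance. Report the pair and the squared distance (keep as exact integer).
Pair = ((6, -5), (8, -8)); squared distance = 13

Compute all C(5, 2) = 10 pairwise squared distances (x_i − x_j)² + (y_i − y_j)². The minimum is 13, attained by the pair ((6, -5), (8, -8)).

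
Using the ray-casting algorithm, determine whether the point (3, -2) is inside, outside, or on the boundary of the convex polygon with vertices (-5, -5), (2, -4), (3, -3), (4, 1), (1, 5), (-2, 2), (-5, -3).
The point (3, -2) lies strictly inside the polygon

Cast a horizontal ray to the right from the query point and count how many polygon edges it crosses (each edge strictly once or zero times, handled with the usual half-open convention). 
Parity of crossings → odd ⇒ inside.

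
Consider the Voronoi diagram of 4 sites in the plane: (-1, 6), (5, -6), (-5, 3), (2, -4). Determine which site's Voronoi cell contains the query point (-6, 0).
Nearest site = (-5, 3)

The Voronoi cell of site s contains exactly those query points closer to s than to any other site. Compute squared distances from q = (-6, 0) to each site:
  (-5 − -6)² + (3 − 0)² = 10
  (-1 − -6)² + (6 − 0)² = 61
  (2 − -6)² + (-4 − 0)² = 80
  (5 − -6)² + (-6 − 0)² = 157
Minimum is attained by (-5, 3), so q lies in its Voronoi cell.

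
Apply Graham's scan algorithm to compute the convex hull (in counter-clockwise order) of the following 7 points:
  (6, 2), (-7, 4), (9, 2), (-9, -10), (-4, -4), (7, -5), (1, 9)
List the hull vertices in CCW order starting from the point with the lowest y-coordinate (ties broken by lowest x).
Hull (CCW) = [(-9, -10), (7, -5), (9, 2), (1, 9), (-7, 4)]

Graham scan procedure:
  1. Find the pivot p₀ = point with lowest y (tie → lowest x): (-9, -10).
  2. Sort the remaining points by polar angle around p₀.
  3. Walk through sorted points, maintaining a stack; pop the top while the last three entries make a non-left turn (cross product ≤ 0).
  4. Final stack is the convex hull in CCW order: (-9, -10), (7, -5), (9, 2), (1, 9), (-7, 4).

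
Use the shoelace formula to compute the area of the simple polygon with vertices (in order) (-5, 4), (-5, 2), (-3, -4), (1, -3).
Area = 19

Shoelace formula: Area = (1/2) |Σ_i (x_i · y_{i+1} − x_{i+1} · y_i)| (indices mod n). Compute each cross term:
  (-5)(2) − (-5)(4) = 10
  (-5)(-4) − (-3)(2) = 26
  (-3)(-3) − (1)(-4) = 13
  (1)(4) − (-5)(-3) = -11
Sum = 38, so (signed) Area = 38/2 = 19, |Area| = 19.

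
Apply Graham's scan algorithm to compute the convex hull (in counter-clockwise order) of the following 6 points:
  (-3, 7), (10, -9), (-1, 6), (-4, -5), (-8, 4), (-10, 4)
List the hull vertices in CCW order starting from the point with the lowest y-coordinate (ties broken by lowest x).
Hull (CCW) = [(10, -9), (-1, 6), (-3, 7), (-10, 4), (-4, -5)]

Graham scan procedure:
  1. Find the pivot p₀ = point with lowest y (tie → lowest x): (10, -9).
  2. Sort the remaining points by polar angle around p₀.
  3. Walk through sorted points, maintaining a stack; pop the top while the last three entries make a non-left turn (cross product ≤ 0).
  4. Final stack is the convex hull in CCW order: (10, -9), (-1, 6), (-3, 7), (-10, 4), (-4, -5).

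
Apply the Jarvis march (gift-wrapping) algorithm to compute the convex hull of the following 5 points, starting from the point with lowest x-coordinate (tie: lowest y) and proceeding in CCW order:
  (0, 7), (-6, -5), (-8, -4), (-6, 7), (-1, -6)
Hull (CCW) = [(-8, -4), (-6, -5), (-1, -6), (0, 7), (-6, 7)]

Jarvis march: at each step, from the current hull vertex p, select the next vertex q as the point such that every other point lies strictly to the left of (or on) the directed line p → q. (Equivalently: for every other point r, the cross product (q − p) × (r − p) ≥ 0.)
Starting point (lowest x, tie lowest y): (-8, -4). Wrap until returning to start. Resulting hull: (-8, -4), (-6, -5), (-1, -6), (0, 7), (-6, 7).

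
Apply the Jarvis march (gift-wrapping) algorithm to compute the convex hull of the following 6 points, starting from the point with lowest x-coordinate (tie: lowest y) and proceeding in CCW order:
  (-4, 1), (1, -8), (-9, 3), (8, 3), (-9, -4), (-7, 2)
Hull (CCW) = [(-9, -4), (1, -8), (8, 3), (-9, 3)]

Jarvis march: at each step, from the current hull vertex p, select the next vertex q as the point such that every other point lies strictly to the left of (or on) the directed line p → q. (Equivalently: for every other point r, the cross product (q − p) × (r − p) ≥ 0.)
Starting point (lowest x, tie lowest y): (-9, -4). Wrap until returning to start. Resulting hull: (-9, -4), (1, -8), (8, 3), (-9, 3).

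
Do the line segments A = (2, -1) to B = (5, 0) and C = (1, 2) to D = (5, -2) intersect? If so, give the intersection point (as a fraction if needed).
Yes; intersection at (7/2, -1/2) (t = 1/2 on AB, s = 5/8 on CD)

Parametrize AB as A + t(B − A) = (2 + 3 t, -1 + 1 t) and CD as C + s(D − C) = (1 + 4 s, 2 + -4 s). Solve the linear system for (t, s). Determinant = 16 ≠ 0, so a unique intersection of the containing lines exists. Solution: t = 1/2, s = 5/8 — both in [0, 1], so the segments cross. Intersection point: (7/2, -1/2).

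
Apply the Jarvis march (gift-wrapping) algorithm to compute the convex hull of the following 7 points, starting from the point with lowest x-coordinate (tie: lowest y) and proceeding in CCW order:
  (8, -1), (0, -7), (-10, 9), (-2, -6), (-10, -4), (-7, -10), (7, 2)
Hull (CCW) = [(-10, -4), (-7, -10), (0, -7), (8, -1), (7, 2), (-10, 9)]

Jarvis march: at each step, from the current hull vertex p, select the next vertex q as the point such that every other point lies strictly to the left of (or on) the directed line p → q. (Equivalently: for every other point r, the cross product (q − p) × (r − p) ≥ 0.)
Starting point (lowest x, tie lowest y): (-10, -4). Wrap until returning to start. Resulting hull: (-10, -4), (-7, -10), (0, -7), (8, -1), (7, 2), (-10, 9).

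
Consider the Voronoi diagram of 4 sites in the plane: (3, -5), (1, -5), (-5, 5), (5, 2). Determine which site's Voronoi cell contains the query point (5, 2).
Nearest site = (5, 2)

The Voronoi cell of site s contains exactly those query points closer to s than to any other site. Compute squared distances from q = (5, 2) to each site:
  (5 − 5)² + (2 − 2)² = 0
  (3 − 5)² + (-5 − 2)² = 53
  (1 − 5)² + (-5 − 2)² = 65
  (-5 − 5)² + (5 − 2)² = 109
Minimum is attained by (5, 2), so q lies in its Voronoi cell.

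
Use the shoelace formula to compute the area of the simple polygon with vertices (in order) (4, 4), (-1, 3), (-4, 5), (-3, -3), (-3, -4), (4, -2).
Area = 99/2

Shoelace formula: Area = (1/2) |Σ_i (x_i · y_{i+1} − x_{i+1} · y_i)| (indices mod n). Compute each cross term:
  (4)(3) − (-1)(4) = 16
  (-1)(5) − (-4)(3) = 7
  (-4)(-3) − (-3)(5) = 27
  (-3)(-4) − (-3)(-3) = 3
  (-3)(-2) − (4)(-4) = 22
  (4)(4) − (4)(-2) = 24
Sum = 99, so (signed) Area = 99/2 = 99/2, |Area| = 99/2.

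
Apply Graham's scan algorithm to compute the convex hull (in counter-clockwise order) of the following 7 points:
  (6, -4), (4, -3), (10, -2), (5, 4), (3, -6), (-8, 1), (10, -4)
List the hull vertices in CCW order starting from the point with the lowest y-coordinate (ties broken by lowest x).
Hull (CCW) = [(3, -6), (10, -4), (10, -2), (5, 4), (-8, 1)]

Graham scan procedure:
  1. Find the pivot p₀ = point with lowest y (tie → lowest x): (3, -6).
  2. Sort the remaining points by polar angle around p₀.
  3. Walk through sorted points, maintaining a stack; pop the top while the last three entries make a non-left turn (cross product ≤ 0).
  4. Final stack is the convex hull in CCW order: (3, -6), (10, -4), (10, -2), (5, 4), (-8, 1).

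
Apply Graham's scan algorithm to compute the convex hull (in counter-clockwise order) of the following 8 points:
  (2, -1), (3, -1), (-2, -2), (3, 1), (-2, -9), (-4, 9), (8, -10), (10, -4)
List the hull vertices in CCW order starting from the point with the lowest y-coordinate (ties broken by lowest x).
Hull (CCW) = [(8, -10), (10, -4), (-4, 9), (-2, -9)]

Graham scan procedure:
  1. Find the pivot p₀ = point with lowest y (tie → lowest x): (8, -10).
  2. Sort the remaining points by polar angle around p₀.
  3. Walk through sorted points, maintaining a stack; pop the top while the last three entries make a non-left turn (cross product ≤ 0).
  4. Final stack is the convex hull in CCW order: (8, -10), (10, -4), (-4, 9), (-2, -9).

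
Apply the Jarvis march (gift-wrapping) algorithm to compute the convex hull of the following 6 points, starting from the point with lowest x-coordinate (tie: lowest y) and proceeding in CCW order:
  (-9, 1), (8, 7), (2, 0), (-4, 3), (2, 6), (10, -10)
Hull (CCW) = [(-9, 1), (10, -10), (8, 7), (2, 6)]

Jarvis march: at each step, from the current hull vertex p, select the next vertex q as the point such that every other point lies strictly to the left of (or on) the directed line p → q. (Equivalently: for every other point r, the cross product (q − p) × (r − p) ≥ 0.)
Starting point (lowest x, tie lowest y): (-9, 1). Wrap until returning to start. Resulting hull: (-9, 1), (10, -10), (8, 7), (2, 6).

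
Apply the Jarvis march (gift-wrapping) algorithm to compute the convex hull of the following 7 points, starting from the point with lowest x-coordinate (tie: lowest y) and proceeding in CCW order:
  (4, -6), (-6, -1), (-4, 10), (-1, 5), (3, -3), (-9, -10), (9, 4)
Hull (CCW) = [(-9, -10), (4, -6), (9, 4), (-4, 10)]

Jarvis march: at each step, from the current hull vertex p, select the next vertex q as the point such that every other point lies strictly to the left of (or on) the directed line p → q. (Equivalently: for every other point r, the cross product (q − p) × (r − p) ≥ 0.)
Starting point (lowest x, tie lowest y): (-9, -10). Wrap until returning to start. Resulting hull: (-9, -10), (4, -6), (9, 4), (-4, 10).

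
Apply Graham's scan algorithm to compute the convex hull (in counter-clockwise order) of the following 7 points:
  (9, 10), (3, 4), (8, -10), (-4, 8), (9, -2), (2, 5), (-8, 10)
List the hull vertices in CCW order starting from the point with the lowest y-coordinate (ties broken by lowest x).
Hull (CCW) = [(8, -10), (9, -2), (9, 10), (-8, 10)]

Graham scan procedure:
  1. Find the pivot p₀ = point with lowest y (tie → lowest x): (8, -10).
  2. Sort the remaining points by polar angle around p₀.
  3. Walk through sorted points, maintaining a stack; pop the top while the last three entries make a non-left turn (cross product ≤ 0).
  4. Final stack is the convex hull in CCW order: (8, -10), (9, -2), (9, 10), (-8, 10).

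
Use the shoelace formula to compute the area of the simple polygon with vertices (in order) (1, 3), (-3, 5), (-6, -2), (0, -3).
Area = 71/2

Shoelace formula: Area = (1/2) |Σ_i (x_i · y_{i+1} − x_{i+1} · y_i)| (indices mod n). Compute each cross term:
  (1)(5) − (-3)(3) = 14
  (-3)(-2) − (-6)(5) = 36
  (-6)(-3) − (0)(-2) = 18
  (0)(3) − (1)(-3) = 3
Sum = 71, so (signed) Area = 71/2 = 71/2, |Area| = 71/2.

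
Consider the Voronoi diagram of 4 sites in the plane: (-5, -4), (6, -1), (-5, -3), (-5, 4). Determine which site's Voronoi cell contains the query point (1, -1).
Nearest site = (6, -1)

The Voronoi cell of site s contains exactly those query points closer to s than to any other site. Compute squared distances from q = (1, -1) to each site:
  (6 − 1)² + (-1 − -1)² = 25
  (-5 − 1)² + (-3 − -1)² = 40
  (-5 − 1)² + (-4 − -1)² = 45
  (-5 − 1)² + (4 − -1)² = 61
Minimum is attained by (6, -1), so q lies in its Voronoi cell.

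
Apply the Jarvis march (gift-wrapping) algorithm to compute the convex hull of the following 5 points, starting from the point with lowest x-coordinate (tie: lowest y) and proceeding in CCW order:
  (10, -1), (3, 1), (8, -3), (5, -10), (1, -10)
Hull (CCW) = [(1, -10), (5, -10), (10, -1), (3, 1)]

Jarvis march: at each step, from the current hull vertex p, select the next vertex q as the point such that every other point lies strictly to the left of (or on) the directed line p → q. (Equivalently: for every other point r, the cross product (q − p) × (r − p) ≥ 0.)
Starting point (lowest x, tie lowest y): (1, -10). Wrap until returning to start. Resulting hull: (1, -10), (5, -10), (10, -1), (3, 1).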